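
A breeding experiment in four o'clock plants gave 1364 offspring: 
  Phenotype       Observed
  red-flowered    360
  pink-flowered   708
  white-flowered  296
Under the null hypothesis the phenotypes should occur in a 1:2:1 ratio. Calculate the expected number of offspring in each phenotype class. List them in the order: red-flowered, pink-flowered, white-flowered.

Under the 1:2:1 hypothesis (Σ ratio = 4, N = 1364):
  red-flowered: 1364 × 1/4 = 341
  pink-flowered: 1364 × 2/4 = 682
  white-flowered: 1364 × 1/4 = 341

341, 682, 341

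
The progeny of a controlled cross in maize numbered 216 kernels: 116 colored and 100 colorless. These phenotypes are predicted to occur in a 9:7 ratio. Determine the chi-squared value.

0.569

The 9:7 ratio has 16 parts, so with N = 216 the expected counts are:
  colored: 216 × 9/16 = 121.5
  colorless: 216 × 7/16 = 94.5
χ² = Σ (O − E)² / E
  colored: (116 − 121.5)² / 121.5 = 0.2490
  colorless: (100 − 94.5)² / 94.5 = 0.3201
χ² = 0.2490 + 0.3201 = 0.5691 ≈ 0.569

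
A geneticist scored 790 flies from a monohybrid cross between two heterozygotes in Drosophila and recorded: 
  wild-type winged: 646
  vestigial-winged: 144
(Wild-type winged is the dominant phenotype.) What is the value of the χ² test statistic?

For a monohybrid cross between heterozygotes with complete dominance, the expected phenotypic ratio is 3:1.
Total ratio parts = 4. Expected numbers out of 790:
  wild-type winged: 790 × 3/4 = 592.5
  vestigial-winged: 790 × 1/4 = 197.5
χ² = Σ (O − E)² / E
  wild-type winged: (646 − 592.5)² / 592.5 = 4.8308
  vestigial-winged: (144 − 197.5)² / 197.5 = 14.4924
χ² = 4.8308 + 14.4924 = 19.3232 ≈ 19.323

19.323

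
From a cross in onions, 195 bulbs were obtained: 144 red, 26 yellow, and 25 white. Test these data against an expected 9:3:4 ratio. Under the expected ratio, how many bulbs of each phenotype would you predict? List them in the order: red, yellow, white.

Expected counts for N = 195 under a 9:3:4 ratio (total parts = 16):
  red: 195 × 9/16 = 109.6875
  yellow: 195 × 3/16 = 36.5625
  white: 195 × 4/16 = 48.75

109.6875, 36.5625, 48.75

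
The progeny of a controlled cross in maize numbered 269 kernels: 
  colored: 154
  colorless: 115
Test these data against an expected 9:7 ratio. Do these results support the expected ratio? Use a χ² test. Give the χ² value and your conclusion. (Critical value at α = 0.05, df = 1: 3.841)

Expected counts for N = 269 under a 9:7 ratio (total parts = 16):
  colored: 269 × 9/16 = 151.3125
  colorless: 269 × 7/16 = 117.6875
χ² = Σ (O − E)² / E
  colored: (154 − 151.3125)² / 151.3125 = 0.0477
  colorless: (115 − 117.6875)² / 117.6875 = 0.0614
χ² = 0.0477 + 0.0614 = 0.1091 ≈ 0.109
Degrees of freedom = 2 − 1 = 1; critical value at α = 0.05 is 3.841.
Since 0.109 < 3.841, we fail to reject the null hypothesis — the data are consistent with the 9:7 ratio.

0.109; consistent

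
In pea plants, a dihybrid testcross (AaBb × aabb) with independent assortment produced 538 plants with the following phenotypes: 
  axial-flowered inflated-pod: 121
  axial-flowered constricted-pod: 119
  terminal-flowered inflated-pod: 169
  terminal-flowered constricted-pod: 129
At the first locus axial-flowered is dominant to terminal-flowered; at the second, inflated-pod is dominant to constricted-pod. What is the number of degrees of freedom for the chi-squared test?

3

A dihybrid testcross with independent assortment gives a 1:1:1:1 ratio.
A goodness-of-fit test with 4 phenotype classes has df = 4 − 1 = 3.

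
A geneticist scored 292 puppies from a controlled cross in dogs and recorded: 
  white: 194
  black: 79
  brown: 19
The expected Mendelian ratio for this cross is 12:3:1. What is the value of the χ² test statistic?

13.626

Total ratio parts = 16. Expected numbers out of 292:
  white: 292 × 12/16 = 219
  black: 292 × 3/16 = 54.75
  brown: 292 × 1/16 = 18.25
χ² = Σ (O − E)² / E
  white: (194 − 219)² / 219 = 2.8539
  black: (79 − 54.75)² / 54.75 = 10.7409
  brown: (19 − 18.25)² / 18.25 = 0.0308
χ² = 2.8539 + 10.7409 + 0.0308 = 13.6256 ≈ 13.626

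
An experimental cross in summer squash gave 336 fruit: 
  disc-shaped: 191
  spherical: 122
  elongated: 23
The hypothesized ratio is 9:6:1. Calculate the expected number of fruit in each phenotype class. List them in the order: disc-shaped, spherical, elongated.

Under the 9:6:1 hypothesis (Σ ratio = 16, N = 336):
  disc-shaped: 336 × 9/16 = 189
  spherical: 336 × 6/16 = 126
  elongated: 336 × 1/16 = 21

189, 126, 21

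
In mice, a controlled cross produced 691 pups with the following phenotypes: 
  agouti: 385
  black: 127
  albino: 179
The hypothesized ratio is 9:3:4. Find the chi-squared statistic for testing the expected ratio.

0.312

Total ratio parts = 16. Expected numbers out of 691:
  agouti: 691 × 9/16 = 388.6875
  black: 691 × 3/16 = 129.5625
  albino: 691 × 4/16 = 172.75
χ² = Σ (O − E)² / E
  agouti: (385 − 388.6875)² / 388.6875 = 0.0350
  black: (127 − 129.5625)² / 129.5625 = 0.0507
  albino: (179 − 172.75)² / 172.75 = 0.2261
χ² = 0.0350 + 0.0507 + 0.2261 = 0.3118 ≈ 0.312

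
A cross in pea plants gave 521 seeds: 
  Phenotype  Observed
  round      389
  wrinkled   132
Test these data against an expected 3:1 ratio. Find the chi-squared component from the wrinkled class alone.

0.024

The 3:1 ratio has 4 parts, so with N = 521 the expected counts are:
  round: 521 × 3/4 = 390.75
  wrinkled: 521 × 1/4 = 130.25
Contribution of wrinkled: (132 − 130.25)² / 130.25 = 0.0235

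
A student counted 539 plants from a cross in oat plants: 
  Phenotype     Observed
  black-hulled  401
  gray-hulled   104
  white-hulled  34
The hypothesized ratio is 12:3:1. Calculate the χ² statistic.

0.114

The 12:3:1 ratio has 16 parts, so with N = 539 the expected counts are:
  black-hulled: 539 × 12/16 = 404.25
  gray-hulled: 539 × 3/16 = 101.0625
  white-hulled: 539 × 1/16 = 33.6875
χ² = Σ (O − E)² / E
  black-hulled: (401 − 404.25)² / 404.25 = 0.0261
  gray-hulled: (104 − 101.0625)² / 101.0625 = 0.0854
  white-hulled: (34 − 33.6875)² / 33.6875 = 0.0029
χ² = 0.0261 + 0.0854 + 0.0029 = 0.1144 ≈ 0.114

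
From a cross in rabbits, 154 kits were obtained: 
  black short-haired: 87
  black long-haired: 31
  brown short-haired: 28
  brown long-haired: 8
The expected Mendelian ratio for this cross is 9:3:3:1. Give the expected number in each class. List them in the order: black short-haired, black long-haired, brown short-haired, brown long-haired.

Under the 9:3:3:1 hypothesis (Σ ratio = 16, N = 154):
  black short-haired: 154 × 9/16 = 86.625
  black long-haired: 154 × 3/16 = 28.875
  brown short-haired: 154 × 3/16 = 28.875
  brown long-haired: 154 × 1/16 = 9.625

86.625, 28.875, 28.875, 9.625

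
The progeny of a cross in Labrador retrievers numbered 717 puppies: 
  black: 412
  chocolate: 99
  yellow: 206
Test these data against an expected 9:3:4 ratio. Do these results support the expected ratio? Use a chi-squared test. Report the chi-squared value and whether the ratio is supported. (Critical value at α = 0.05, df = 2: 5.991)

Expected counts for N = 717 under a 9:3:4 ratio (total parts = 16):
  black: 717 × 9/16 = 403.3125
  chocolate: 717 × 3/16 = 134.4375
  yellow: 717 × 4/16 = 179.25
χ² = Σ (O − E)² / E
  black: (412 − 403.3125)² / 403.3125 = 0.1871
  chocolate: (99 − 134.4375)² / 134.4375 = 9.3413
  yellow: (206 − 179.25)² / 179.25 = 3.9920
χ² = 0.1871 + 9.3413 + 3.9920 = 13.5204 ≈ 13.520
Degrees of freedom = 3 − 1 = 2; critical value at α = 0.05 is 5.991.
Since 13.520 > 5.991, we reject the null hypothesis — the data do not fit the 9:3:4 ratio.

13.520; not consistent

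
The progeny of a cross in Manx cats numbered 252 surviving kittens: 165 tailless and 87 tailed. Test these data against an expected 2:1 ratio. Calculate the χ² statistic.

Total ratio parts = 3. Expected numbers out of 252:
  tailless: 252 × 2/3 = 168
  tailed: 252 × 1/3 = 84
χ² = Σ (O − E)² / E
  tailless: (165 − 168)² / 168 = 0.0536
  tailed: (87 − 84)² / 84 = 0.1071
χ² = 0.0536 + 0.1071 = 0.1607 ≈ 0.161

0.161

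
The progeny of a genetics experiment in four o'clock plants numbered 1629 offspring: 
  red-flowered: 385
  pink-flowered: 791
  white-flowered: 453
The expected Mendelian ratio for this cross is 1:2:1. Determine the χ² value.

Total ratio parts = 4. Expected numbers out of 1629:
  red-flowered: 1629 × 1/4 = 407.25
  pink-flowered: 1629 × 2/4 = 814.5
  white-flowered: 1629 × 1/4 = 407.25
χ² = Σ (O − E)² / E
  red-flowered: (385 − 407.25)² / 407.25 = 1.2156
  pink-flowered: (791 − 814.5)² / 814.5 = 0.6780
  white-flowered: (453 − 407.25)² / 407.25 = 5.1395
χ² = 1.2156 + 0.6780 + 5.1395 = 7.0331 ≈ 7.033

7.033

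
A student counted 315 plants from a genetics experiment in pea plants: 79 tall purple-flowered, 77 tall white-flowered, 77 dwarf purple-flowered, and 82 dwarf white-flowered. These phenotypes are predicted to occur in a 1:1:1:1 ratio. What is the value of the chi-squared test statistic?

The 1:1:1:1 ratio has 4 parts, so with N = 315 the expected counts are:
  tall purple-flowered: 315 × 1/4 = 78.75
  tall white-flowered: 315 × 1/4 = 78.75
  dwarf purple-flowered: 315 × 1/4 = 78.75
  dwarf white-flowered: 315 × 1/4 = 78.75
χ² = Σ (O − E)² / E
  tall purple-flowered: (79 − 78.75)² / 78.75 = 0.0008
  tall white-flowered: (77 − 78.75)² / 78.75 = 0.0389
  dwarf purple-flowered: (77 − 78.75)² / 78.75 = 0.0389
  dwarf white-flowered: (82 − 78.75)² / 78.75 = 0.1341
χ² = 0.0008 + 0.0389 + 0.0389 + 0.1341 = 0.2127 ≈ 0.213

0.213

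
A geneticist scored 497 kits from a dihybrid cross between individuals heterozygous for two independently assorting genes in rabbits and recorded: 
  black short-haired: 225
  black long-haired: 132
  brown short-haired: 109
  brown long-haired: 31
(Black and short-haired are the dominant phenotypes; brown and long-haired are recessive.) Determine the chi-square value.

29.498

A dihybrid F₂ with independent assortment and complete dominance at both loci gives a 9:3:3:1 phenotypic ratio.
Under the 9:3:3:1 hypothesis (Σ ratio = 16, N = 497):
  black short-haired: 497 × 9/16 = 279.5625
  black long-haired: 497 × 3/16 = 93.1875
  brown short-haired: 497 × 3/16 = 93.1875
  brown long-haired: 497 × 1/16 = 31.0625
χ² = Σ (O − E)² / E
  black short-haired: (225 − 279.5625)² / 279.5625 = 10.6490
  black long-haired: (132 − 93.1875)² / 93.1875 = 16.1654
  brown short-haired: (109 − 93.1875)² / 93.1875 = 2.6831
  brown long-haired: (31 − 31.0625)² / 31.0625 = 0.0001
χ² = 10.6490 + 16.1654 + 2.6831 + 0.0001 = 29.4976 ≈ 29.498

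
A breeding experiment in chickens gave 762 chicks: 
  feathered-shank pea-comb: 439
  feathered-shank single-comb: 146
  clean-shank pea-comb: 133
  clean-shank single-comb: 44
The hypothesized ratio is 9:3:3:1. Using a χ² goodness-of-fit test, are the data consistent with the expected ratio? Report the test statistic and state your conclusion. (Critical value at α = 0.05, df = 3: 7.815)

1.278; consistent

The 9:3:3:1 ratio has 16 parts, so with N = 762 the expected counts are:
  feathered-shank pea-comb: 762 × 9/16 = 428.625
  feathered-shank single-comb: 762 × 3/16 = 142.875
  clean-shank pea-comb: 762 × 3/16 = 142.875
  clean-shank single-comb: 762 × 1/16 = 47.625
χ² = Σ (O − E)² / E
  feathered-shank pea-comb: (439 − 428.625)² / 428.625 = 0.2511
  feathered-shank single-comb: (146 − 142.875)² / 142.875 = 0.0684
  clean-shank pea-comb: (133 − 142.875)² / 142.875 = 0.6825
  clean-shank single-comb: (44 − 47.625)² / 47.625 = 0.2759
χ² = 0.2511 + 0.0684 + 0.6825 + 0.2759 = 1.2779 ≈ 1.278
Degrees of freedom = 4 − 1 = 3; critical value at α = 0.05 is 7.815.
Since 1.278 < 7.815, we fail to reject the null hypothesis — the data are consistent with the 9:3:3:1 ratio.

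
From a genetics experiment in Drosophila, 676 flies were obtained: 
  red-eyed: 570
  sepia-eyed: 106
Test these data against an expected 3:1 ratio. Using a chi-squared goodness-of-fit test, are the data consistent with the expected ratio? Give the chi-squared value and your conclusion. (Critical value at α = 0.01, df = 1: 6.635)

The 3:1 ratio has 4 parts, so with N = 676 the expected counts are:
  red-eyed: 676 × 3/4 = 507
  sepia-eyed: 676 × 1/4 = 169
χ² = Σ (O − E)² / E
  red-eyed: (570 − 507)² / 507 = 7.8284
  sepia-eyed: (106 − 169)² / 169 = 23.4852
χ² = 7.8284 + 23.4852 = 31.3136 ≈ 31.314
Degrees of freedom = 2 − 1 = 1; critical value at α = 0.01 is 6.635.
Since 31.314 > 6.635, we reject the null hypothesis — the data do not fit the 3:1 ratio.

31.314; not consistent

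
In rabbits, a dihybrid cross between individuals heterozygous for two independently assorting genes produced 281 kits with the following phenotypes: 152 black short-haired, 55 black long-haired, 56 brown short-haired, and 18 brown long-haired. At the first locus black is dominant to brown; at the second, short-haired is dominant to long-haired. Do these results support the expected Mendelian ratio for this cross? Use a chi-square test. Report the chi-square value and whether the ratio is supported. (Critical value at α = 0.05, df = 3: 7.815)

A dihybrid F₂ with independent assortment and complete dominance at both loci gives a 9:3:3:1 phenotypic ratio.
The 9:3:3:1 ratio has 16 parts, so with N = 281 the expected counts are:
  black short-haired: 281 × 9/16 = 158.0625
  black long-haired: 281 × 3/16 = 52.6875
  brown short-haired: 281 × 3/16 = 52.6875
  brown long-haired: 281 × 1/16 = 17.5625
χ² = Σ (O − E)² / E
  black short-haired: (152 − 158.0625)² / 158.0625 = 0.2325
  black long-haired: (55 − 52.6875)² / 52.6875 = 0.1015
  brown short-haired: (56 − 52.6875)² / 52.6875 = 0.2083
  brown long-haired: (18 − 17.5625)² / 17.5625 = 0.0109
χ² = 0.2325 + 0.1015 + 0.2083 + 0.0109 = 0.5532 ≈ 0.553
Degrees of freedom = 4 − 1 = 3; critical value at α = 0.05 is 7.815.
Since 0.553 < 7.815, we fail to reject the null hypothesis — the data are consistent with the 9:3:3:1 ratio.

0.553; consistent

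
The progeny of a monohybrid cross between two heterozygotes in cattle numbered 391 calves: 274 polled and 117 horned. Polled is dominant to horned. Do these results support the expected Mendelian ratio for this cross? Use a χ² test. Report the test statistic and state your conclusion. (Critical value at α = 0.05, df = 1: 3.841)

For a monohybrid cross between heterozygotes with complete dominance, the expected phenotypic ratio is 3:1.
The 3:1 ratio has 4 parts, so with N = 391 the expected counts are:
  polled: 391 × 3/4 = 293.25
  horned: 391 × 1/4 = 97.75
χ² = Σ (O − E)² / E
  polled: (274 − 293.25)² / 293.25 = 1.2636
  horned: (117 − 97.75)² / 97.75 = 3.7909
χ² = 1.2636 + 3.7909 = 5.0545 ≈ 5.055
Degrees of freedom = 2 − 1 = 1; critical value at α = 0.05 is 3.841.
Since 5.055 > 3.841, we reject the null hypothesis — the data do not fit the 3:1 ratio.

5.055; not consistent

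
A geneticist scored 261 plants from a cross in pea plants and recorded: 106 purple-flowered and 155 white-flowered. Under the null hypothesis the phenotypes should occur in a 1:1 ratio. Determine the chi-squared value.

9.199

Expected counts for N = 261 under a 1:1 ratio (total parts = 2):
  purple-flowered: 261 × 1/2 = 130.5
  white-flowered: 261 × 1/2 = 130.5
χ² = Σ (O − E)² / E
  purple-flowered: (106 − 130.5)² / 130.5 = 4.5996
  white-flowered: (155 − 130.5)² / 130.5 = 4.5996
χ² = 4.5996 + 4.5996 = 9.1992 ≈ 9.199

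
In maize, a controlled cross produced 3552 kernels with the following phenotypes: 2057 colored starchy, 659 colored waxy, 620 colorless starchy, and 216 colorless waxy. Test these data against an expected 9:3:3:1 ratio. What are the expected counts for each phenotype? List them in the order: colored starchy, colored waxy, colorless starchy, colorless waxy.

Under the 9:3:3:1 hypothesis (Σ ratio = 16, N = 3552):
  colored starchy: 3552 × 9/16 = 1998
  colored waxy: 3552 × 3/16 = 666
  colorless starchy: 3552 × 3/16 = 666
  colorless waxy: 3552 × 1/16 = 222

1998, 666, 666, 222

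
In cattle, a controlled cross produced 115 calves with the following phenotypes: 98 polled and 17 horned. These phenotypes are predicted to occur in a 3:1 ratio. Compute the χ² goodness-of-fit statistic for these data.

6.403

Under the 3:1 hypothesis (Σ ratio = 4, N = 115):
  polled: 115 × 3/4 = 86.25
  horned: 115 × 1/4 = 28.75
χ² = Σ (O − E)² / E
  polled: (98 − 86.25)² / 86.25 = 1.6007
  horned: (17 − 28.75)² / 28.75 = 4.8022
χ² = 1.6007 + 4.8022 = 6.4029 ≈ 6.403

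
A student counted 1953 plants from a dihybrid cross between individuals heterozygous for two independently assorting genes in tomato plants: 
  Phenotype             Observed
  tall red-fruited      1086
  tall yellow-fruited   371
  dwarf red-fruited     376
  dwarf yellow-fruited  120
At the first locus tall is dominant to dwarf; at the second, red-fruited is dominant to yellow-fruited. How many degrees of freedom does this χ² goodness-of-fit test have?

3

A dihybrid F₂ with independent assortment and complete dominance at both loci gives a 9:3:3:1 phenotypic ratio.
A goodness-of-fit test with 4 phenotype classes has df = 4 − 1 = 3.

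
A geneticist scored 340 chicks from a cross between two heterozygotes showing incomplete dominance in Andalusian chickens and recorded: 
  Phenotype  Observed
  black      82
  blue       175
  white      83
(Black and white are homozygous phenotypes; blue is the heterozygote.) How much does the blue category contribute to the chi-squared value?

0.147

With incomplete dominance, a heterozygote × heterozygote cross gives a 1:2:1 phenotypic ratio.
The 1:2:1 ratio has 4 parts, so with N = 340 the expected counts are:
  black: 340 × 1/4 = 85
  blue: 340 × 2/4 = 170
  white: 340 × 1/4 = 85
Contribution of blue: (175 − 170)² / 170 = 0.1471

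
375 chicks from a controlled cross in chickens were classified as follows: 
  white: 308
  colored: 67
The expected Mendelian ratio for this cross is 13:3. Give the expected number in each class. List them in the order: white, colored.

Expected counts for N = 375 under a 13:3 ratio (total parts = 16):
  white: 375 × 13/16 = 304.6875
  colored: 375 × 3/16 = 70.3125

304.6875, 70.3125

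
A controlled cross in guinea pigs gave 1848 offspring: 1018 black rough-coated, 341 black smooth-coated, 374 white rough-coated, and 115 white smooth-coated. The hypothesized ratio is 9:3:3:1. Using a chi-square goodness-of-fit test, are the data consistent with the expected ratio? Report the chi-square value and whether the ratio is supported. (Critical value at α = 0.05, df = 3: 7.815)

2.717; consistent

Total ratio parts = 16. Expected numbers out of 1848:
  black rough-coated: 1848 × 9/16 = 1039.5
  black smooth-coated: 1848 × 3/16 = 346.5
  white rough-coated: 1848 × 3/16 = 346.5
  white smooth-coated: 1848 × 1/16 = 115.5
χ² = Σ (O − E)² / E
  black rough-coated: (1018 − 1039.5)² / 1039.5 = 0.4447
  black smooth-coated: (341 − 346.5)² / 346.5 = 0.0873
  white rough-coated: (374 − 346.5)² / 346.5 = 2.1825
  white smooth-coated: (115 − 115.5)² / 115.5 = 0.0022
χ² = 0.4447 + 0.0873 + 2.1825 + 0.0022 = 2.7167 ≈ 2.717
Degrees of freedom = 4 − 1 = 3; critical value at α = 0.05 is 7.815.
Since 2.717 < 7.815, we fail to reject the null hypothesis — the data are consistent with the 9:3:3:1 ratio.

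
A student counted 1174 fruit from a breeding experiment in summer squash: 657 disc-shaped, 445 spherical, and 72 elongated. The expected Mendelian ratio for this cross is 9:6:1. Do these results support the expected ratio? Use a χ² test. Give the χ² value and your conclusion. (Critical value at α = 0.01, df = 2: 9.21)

0.094; consistent

Under the 9:6:1 hypothesis (Σ ratio = 16, N = 1174):
  disc-shaped: 1174 × 9/16 = 660.375
  spherical: 1174 × 6/16 = 440.25
  elongated: 1174 × 1/16 = 73.375
χ² = Σ (O − E)² / E
  disc-shaped: (657 − 660.375)² / 660.375 = 0.0172
  spherical: (445 − 440.25)² / 440.25 = 0.0512
  elongated: (72 − 73.375)² / 73.375 = 0.0258
χ² = 0.0172 + 0.0512 + 0.0258 = 0.0942 ≈ 0.094
Degrees of freedom = 3 − 1 = 2; critical value at α = 0.01 is 9.21.
Since 0.094 < 9.21, we fail to reject the null hypothesis — the data are consistent with the 9:6:1 ratio.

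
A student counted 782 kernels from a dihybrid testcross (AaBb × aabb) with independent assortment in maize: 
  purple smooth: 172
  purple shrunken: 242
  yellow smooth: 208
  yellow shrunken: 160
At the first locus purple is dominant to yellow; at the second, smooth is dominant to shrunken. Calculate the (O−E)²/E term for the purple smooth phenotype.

2.825

A dihybrid testcross with independent assortment gives a 1:1:1:1 ratio.
Expected counts for N = 782 under a 1:1:1:1 ratio (total parts = 4):
  purple smooth: 782 × 1/4 = 195.5
  purple shrunken: 782 × 1/4 = 195.5
  yellow smooth: 782 × 1/4 = 195.5
  yellow shrunken: 782 × 1/4 = 195.5
Contribution of purple smooth: (172 − 195.5)² / 195.5 = 2.8248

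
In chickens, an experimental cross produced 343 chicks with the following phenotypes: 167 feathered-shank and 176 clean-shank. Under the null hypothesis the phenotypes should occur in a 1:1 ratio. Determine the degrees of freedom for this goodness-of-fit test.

A goodness-of-fit test with 2 phenotype classes has df = 2 − 1 = 1.

1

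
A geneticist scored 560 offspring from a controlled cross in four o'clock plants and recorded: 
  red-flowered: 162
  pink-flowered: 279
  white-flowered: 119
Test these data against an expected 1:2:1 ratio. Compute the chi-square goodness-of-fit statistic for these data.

6.611

Under the 1:2:1 hypothesis (Σ ratio = 4, N = 560):
  red-flowered: 560 × 1/4 = 140
  pink-flowered: 560 × 2/4 = 280
  white-flowered: 560 × 1/4 = 140
χ² = Σ (O − E)² / E
  red-flowered: (162 − 140)² / 140 = 3.4571
  pink-flowered: (279 − 280)² / 280 = 0.0036
  white-flowered: (119 − 140)² / 140 = 3.1500
χ² = 3.4571 + 0.0036 + 3.1500 = 6.6107 ≈ 6.611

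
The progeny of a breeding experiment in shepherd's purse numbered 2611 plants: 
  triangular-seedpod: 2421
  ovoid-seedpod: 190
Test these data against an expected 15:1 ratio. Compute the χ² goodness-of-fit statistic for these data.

Total ratio parts = 16. Expected numbers out of 2611:
  triangular-seedpod: 2611 × 15/16 = 2447.8125
  ovoid-seedpod: 2611 × 1/16 = 163.1875
χ² = Σ (O − E)² / E
  triangular-seedpod: (2421 − 2447.8125)² / 2447.8125 = 0.2937
  ovoid-seedpod: (190 − 163.1875)² / 163.1875 = 4.4054
χ² = 0.2937 + 4.4054 = 4.6991 ≈ 4.699

4.699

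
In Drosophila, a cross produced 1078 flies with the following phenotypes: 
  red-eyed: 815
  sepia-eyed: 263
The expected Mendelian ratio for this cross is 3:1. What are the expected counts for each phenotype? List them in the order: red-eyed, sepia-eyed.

808.5, 269.5

Under the 3:1 hypothesis (Σ ratio = 4, N = 1078):
  red-eyed: 1078 × 3/4 = 808.5
  sepia-eyed: 1078 × 1/4 = 269.5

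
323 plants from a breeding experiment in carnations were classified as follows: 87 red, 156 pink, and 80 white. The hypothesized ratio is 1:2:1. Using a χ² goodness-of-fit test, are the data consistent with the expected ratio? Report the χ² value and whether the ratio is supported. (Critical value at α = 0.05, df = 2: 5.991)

The 1:2:1 ratio has 4 parts, so with N = 323 the expected counts are:
  red: 323 × 1/4 = 80.75
  pink: 323 × 2/4 = 161.5
  white: 323 × 1/4 = 80.75
χ² = Σ (O − E)² / E
  red: (87 − 80.75)² / 80.75 = 0.4837
  pink: (156 − 161.5)² / 161.5 = 0.1873
  white: (80 − 80.75)² / 80.75 = 0.0070
χ² = 0.4837 + 0.1873 + 0.0070 = 0.678
Degrees of freedom = 3 − 1 = 2; critical value at α = 0.05 is 5.991.
Since 0.678 < 5.991, we fail to reject the null hypothesis — the data are consistent with the 1:2:1 ratio.

0.678; consistent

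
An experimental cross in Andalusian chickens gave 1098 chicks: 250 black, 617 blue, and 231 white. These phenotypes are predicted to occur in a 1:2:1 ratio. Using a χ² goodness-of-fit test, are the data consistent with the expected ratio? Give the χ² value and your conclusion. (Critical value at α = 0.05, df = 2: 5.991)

17.503; not consistent

Total ratio parts = 4. Expected numbers out of 1098:
  black: 1098 × 1/4 = 274.5
  blue: 1098 × 2/4 = 549
  white: 1098 × 1/4 = 274.5
χ² = Σ (O − E)² / E
  black: (250 − 274.5)² / 274.5 = 2.1867
  blue: (617 − 549)² / 549 = 8.4226
  white: (231 − 274.5)² / 274.5 = 6.8934
χ² = 2.1867 + 8.4226 + 6.8934 = 17.5027 ≈ 17.503
Degrees of freedom = 3 − 1 = 2; critical value at α = 0.05 is 5.991.
Since 17.503 > 5.991, we reject the null hypothesis — the data do not fit the 1:2:1 ratio.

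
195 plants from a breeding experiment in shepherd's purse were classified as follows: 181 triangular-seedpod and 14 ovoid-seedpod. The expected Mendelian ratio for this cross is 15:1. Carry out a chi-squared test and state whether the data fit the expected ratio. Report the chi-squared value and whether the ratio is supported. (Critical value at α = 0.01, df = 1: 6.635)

The 15:1 ratio has 16 parts, so with N = 195 the expected counts are:
  triangular-seedpod: 195 × 15/16 = 182.8125
  ovoid-seedpod: 195 × 1/16 = 12.1875
χ² = Σ (O − E)² / E
  triangular-seedpod: (181 − 182.8125)² / 182.8125 = 0.0180
  ovoid-seedpod: (14 − 12.1875)² / 12.1875 = 0.2696
χ² = 0.0180 + 0.2696 = 0.2876 ≈ 0.288
Degrees of freedom = 2 − 1 = 1; critical value at α = 0.01 is 6.635.
Since 0.288 < 6.635, we fail to reject the null hypothesis — the data are consistent with the 15:1 ratio.

0.288; consistent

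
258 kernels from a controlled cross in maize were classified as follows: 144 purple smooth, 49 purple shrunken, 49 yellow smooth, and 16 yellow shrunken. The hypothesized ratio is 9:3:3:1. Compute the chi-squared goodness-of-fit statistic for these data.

Total ratio parts = 16. Expected numbers out of 258:
  purple smooth: 258 × 9/16 = 145.125
  purple shrunken: 258 × 3/16 = 48.375
  yellow smooth: 258 × 3/16 = 48.375
  yellow shrunken: 258 × 1/16 = 16.125
χ² = Σ (O − E)² / E
  purple smooth: (144 − 145.125)² / 145.125 = 0.0087
  purple shrunken: (49 − 48.375)² / 48.375 = 0.0081
  yellow smooth: (49 − 48.375)² / 48.375 = 0.0081
  yellow shrunken: (16 − 16.125)² / 16.125 = 0.0010
χ² = 0.0087 + 0.0081 + 0.0081 + 0.0010 = 0.0259 ≈ 0.026

0.026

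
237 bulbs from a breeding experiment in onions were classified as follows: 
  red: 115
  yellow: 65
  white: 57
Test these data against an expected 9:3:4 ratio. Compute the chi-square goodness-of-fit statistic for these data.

Total ratio parts = 16. Expected numbers out of 237:
  red: 237 × 9/16 = 133.3125
  yellow: 237 × 3/16 = 44.4375
  white: 237 × 4/16 = 59.25
χ² = Σ (O − E)² / E
  red: (115 − 133.3125)² / 133.3125 = 2.5155
  yellow: (65 − 44.4375)² / 44.4375 = 9.5149
  white: (57 − 59.25)² / 59.25 = 0.0854
χ² = 2.5155 + 9.5149 + 0.0854 = 12.1158 ≈ 12.116

12.116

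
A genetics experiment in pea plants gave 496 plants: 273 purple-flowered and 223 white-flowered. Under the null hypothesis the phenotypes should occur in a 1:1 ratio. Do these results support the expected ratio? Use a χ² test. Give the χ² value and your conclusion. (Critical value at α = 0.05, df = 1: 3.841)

The 1:1 ratio has 2 parts, so with N = 496 the expected counts are:
  purple-flowered: 496 × 1/2 = 248
  white-flowered: 496 × 1/2 = 248
χ² = Σ (O − E)² / E
  purple-flowered: (273 − 248)² / 248 = 2.5202
  white-flowered: (223 − 248)² / 248 = 2.5202
χ² = 2.5202 + 2.5202 = 5.0404 ≈ 5.040
Degrees of freedom = 2 − 1 = 1; critical value at α = 0.05 is 3.841.
Since 5.040 > 3.841, we reject the null hypothesis — the data do not fit the 1:1 ratio.

5.040; not consistent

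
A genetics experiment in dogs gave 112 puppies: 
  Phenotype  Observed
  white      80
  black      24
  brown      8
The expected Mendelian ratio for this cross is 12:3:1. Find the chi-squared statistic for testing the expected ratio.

The 12:3:1 ratio has 16 parts, so with N = 112 the expected counts are:
  white: 112 × 12/16 = 84
  black: 112 × 3/16 = 21
  brown: 112 × 1/16 = 7
χ² = Σ (O − E)² / E
  white: (80 − 84)² / 84 = 0.1905
  black: (24 − 21)² / 21 = 0.4286
  brown: (8 − 7)² / 7 = 0.1429
χ² = 0.1905 + 0.4286 + 0.1429 = 0.762

0.762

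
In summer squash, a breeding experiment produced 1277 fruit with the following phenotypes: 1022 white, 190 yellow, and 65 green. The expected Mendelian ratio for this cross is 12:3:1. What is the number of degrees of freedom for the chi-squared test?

2

A goodness-of-fit test with 3 phenotype classes has df = 3 − 1 = 2.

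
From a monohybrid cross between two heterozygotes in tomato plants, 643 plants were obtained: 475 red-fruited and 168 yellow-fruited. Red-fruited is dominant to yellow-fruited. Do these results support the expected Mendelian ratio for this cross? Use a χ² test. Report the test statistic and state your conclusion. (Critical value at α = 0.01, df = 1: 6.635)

0.436; consistent

For a monohybrid cross between heterozygotes with complete dominance, the expected phenotypic ratio is 3:1.
The 3:1 ratio has 4 parts, so with N = 643 the expected counts are:
  red-fruited: 643 × 3/4 = 482.25
  yellow-fruited: 643 × 1/4 = 160.75
χ² = Σ (O − E)² / E
  red-fruited: (475 − 482.25)² / 482.25 = 0.1090
  yellow-fruited: (168 − 160.75)² / 160.75 = 0.3270
χ² = 0.1090 + 0.3270 = 0.436
Degrees of freedom = 2 − 1 = 1; critical value at α = 0.01 is 6.635.
Since 0.436 < 6.635, we fail to reject the null hypothesis — the data are consistent with the 3:1 ratio.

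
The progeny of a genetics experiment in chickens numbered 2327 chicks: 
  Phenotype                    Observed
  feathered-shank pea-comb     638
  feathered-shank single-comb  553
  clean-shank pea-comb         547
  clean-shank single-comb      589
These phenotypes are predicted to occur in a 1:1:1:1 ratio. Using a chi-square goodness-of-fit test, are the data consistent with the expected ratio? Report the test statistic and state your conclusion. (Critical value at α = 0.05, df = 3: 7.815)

Under the 1:1:1:1 hypothesis (Σ ratio = 4, N = 2327):
  feathered-shank pea-comb: 2327 × 1/4 = 581.75
  feathered-shank single-comb: 2327 × 1/4 = 581.75
  clean-shank pea-comb: 2327 × 1/4 = 581.75
  clean-shank single-comb: 2327 × 1/4 = 581.75
χ² = Σ (O − E)² / E
  feathered-shank pea-comb: (638 − 581.75)² / 581.75 = 5.4389
  feathered-shank single-comb: (553 − 581.75)² / 581.75 = 1.4208
  clean-shank pea-comb: (547 − 581.75)² / 581.75 = 2.0757
  clean-shank single-comb: (589 − 581.75)² / 581.75 = 0.0904
χ² = 5.4389 + 1.4208 + 2.0757 + 0.0904 = 9.0258 ≈ 9.026
Degrees of freedom = 4 − 1 = 3; critical value at α = 0.05 is 7.815.
Since 9.026 > 7.815, we reject the null hypothesis — the data do not fit the 1:1:1:1 ratio.

9.026; not consistent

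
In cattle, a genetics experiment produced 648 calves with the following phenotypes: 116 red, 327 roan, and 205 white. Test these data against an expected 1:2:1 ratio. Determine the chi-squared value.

The 1:2:1 ratio has 4 parts, so with N = 648 the expected counts are:
  red: 648 × 1/4 = 162
  roan: 648 × 2/4 = 324
  white: 648 × 1/4 = 162
χ² = Σ (O − E)² / E
  red: (116 − 162)² / 162 = 13.0617
  roan: (327 − 324)² / 324 = 0.0278
  white: (205 − 162)² / 162 = 11.4136
χ² = 13.0617 + 0.0278 + 11.4136 = 24.5031 ≈ 24.503

24.503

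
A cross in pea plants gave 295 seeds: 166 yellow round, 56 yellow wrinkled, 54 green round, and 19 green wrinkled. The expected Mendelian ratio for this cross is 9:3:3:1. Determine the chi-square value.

0.057

Expected counts for N = 295 under a 9:3:3:1 ratio (total parts = 16):
  yellow round: 295 × 9/16 = 165.9375
  yellow wrinkled: 295 × 3/16 = 55.3125
  green round: 295 × 3/16 = 55.3125
  green wrinkled: 295 × 1/16 = 18.4375
χ² = Σ (O − E)² / E
  yellow round: (166 − 165.9375)² / 165.9375 = 0.0000
  yellow wrinkled: (56 − 55.3125)² / 55.3125 = 0.0085
  green round: (54 − 55.3125)² / 55.3125 = 0.0311
  green wrinkled: (19 − 18.4375)² / 18.4375 = 0.0172
χ² = 0.0000 + 0.0085 + 0.0311 + 0.0172 = 0.0568 ≈ 0.057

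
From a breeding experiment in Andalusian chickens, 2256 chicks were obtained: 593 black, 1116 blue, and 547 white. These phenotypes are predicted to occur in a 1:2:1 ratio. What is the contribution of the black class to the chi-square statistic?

1.491

Under the 1:2:1 hypothesis (Σ ratio = 4, N = 2256):
  black: 2256 × 1/4 = 564
  blue: 2256 × 2/4 = 1128
  white: 2256 × 1/4 = 564
Contribution of black: (593 − 564)² / 564 = 1.4911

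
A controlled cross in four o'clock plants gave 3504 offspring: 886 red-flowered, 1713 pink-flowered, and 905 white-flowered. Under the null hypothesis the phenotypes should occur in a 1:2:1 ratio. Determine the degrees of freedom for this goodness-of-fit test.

A goodness-of-fit test with 3 phenotype classes has df = 3 − 1 = 2.

2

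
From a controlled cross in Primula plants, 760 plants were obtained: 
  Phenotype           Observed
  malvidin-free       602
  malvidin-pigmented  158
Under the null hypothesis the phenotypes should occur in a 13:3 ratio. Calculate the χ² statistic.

The 13:3 ratio has 16 parts, so with N = 760 the expected counts are:
  malvidin-free: 760 × 13/16 = 617.5
  malvidin-pigmented: 760 × 3/16 = 142.5
χ² = Σ (O − E)² / E
  malvidin-free: (602 − 617.5)² / 617.5 = 0.3891
  malvidin-pigmented: (158 − 142.5)² / 142.5 = 1.6860
χ² = 0.3891 + 1.6860 = 2.0751 ≈ 2.075

2.075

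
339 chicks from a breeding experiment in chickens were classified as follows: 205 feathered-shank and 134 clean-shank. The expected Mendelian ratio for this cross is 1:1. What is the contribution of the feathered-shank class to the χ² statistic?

7.435

The 1:1 ratio has 2 parts, so with N = 339 the expected counts are:
  feathered-shank: 339 × 1/2 = 169.5
  clean-shank: 339 × 1/2 = 169.5
Contribution of feathered-shank: (205 − 169.5)² / 169.5 = 7.4351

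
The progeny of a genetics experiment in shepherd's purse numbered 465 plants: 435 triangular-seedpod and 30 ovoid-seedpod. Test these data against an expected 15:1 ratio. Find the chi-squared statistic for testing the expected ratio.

0.032

The 15:1 ratio has 16 parts, so with N = 465 the expected counts are:
  triangular-seedpod: 465 × 15/16 = 435.9375
  ovoid-seedpod: 465 × 1/16 = 29.0625
χ² = Σ (O − E)² / E
  triangular-seedpod: (435 − 435.9375)² / 435.9375 = 0.0020
  ovoid-seedpod: (30 − 29.0625)² / 29.0625 = 0.0302
χ² = 0.0020 + 0.0302 = 0.0322 ≈ 0.032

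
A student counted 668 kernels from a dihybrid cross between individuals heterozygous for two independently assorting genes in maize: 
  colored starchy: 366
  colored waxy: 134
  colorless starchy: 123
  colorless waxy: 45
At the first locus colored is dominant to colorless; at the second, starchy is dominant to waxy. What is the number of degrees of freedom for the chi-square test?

3

A dihybrid F₂ with independent assortment and complete dominance at both loci gives a 9:3:3:1 phenotypic ratio.
A goodness-of-fit test with 4 phenotype classes has df = 4 − 1 = 3.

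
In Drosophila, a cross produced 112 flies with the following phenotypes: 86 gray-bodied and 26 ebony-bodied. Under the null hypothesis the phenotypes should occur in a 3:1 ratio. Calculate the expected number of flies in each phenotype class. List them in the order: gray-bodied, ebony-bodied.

84, 28

Total ratio parts = 4. Expected numbers out of 112:
  gray-bodied: 112 × 3/4 = 84
  ebony-bodied: 112 × 1/4 = 28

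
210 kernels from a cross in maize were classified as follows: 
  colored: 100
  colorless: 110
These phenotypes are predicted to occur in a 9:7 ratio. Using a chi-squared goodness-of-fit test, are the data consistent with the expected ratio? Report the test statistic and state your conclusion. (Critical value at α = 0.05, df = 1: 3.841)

6.357; not consistent

The 9:7 ratio has 16 parts, so with N = 210 the expected counts are:
  colored: 210 × 9/16 = 118.125
  colorless: 210 × 7/16 = 91.875
χ² = Σ (O − E)² / E
  colored: (100 − 118.125)² / 118.125 = 2.7811
  colorless: (110 − 91.875)² / 91.875 = 3.5757
χ² = 2.7811 + 3.5757 = 6.3568 ≈ 6.357
Degrees of freedom = 2 − 1 = 1; critical value at α = 0.05 is 3.841.
Since 6.357 > 3.841, we reject the null hypothesis — the data do not fit the 9:7 ratio.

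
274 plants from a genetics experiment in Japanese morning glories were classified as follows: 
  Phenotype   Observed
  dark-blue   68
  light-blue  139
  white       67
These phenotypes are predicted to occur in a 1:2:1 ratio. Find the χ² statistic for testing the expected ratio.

0.066

Under the 1:2:1 hypothesis (Σ ratio = 4, N = 274):
  dark-blue: 274 × 1/4 = 68.5
  light-blue: 274 × 2/4 = 137
  white: 274 × 1/4 = 68.5
χ² = Σ (O − E)² / E
  dark-blue: (68 − 68.5)² / 68.5 = 0.0036
  light-blue: (139 − 137)² / 137 = 0.0292
  white: (67 − 68.5)² / 68.5 = 0.0328
χ² = 0.0036 + 0.0292 + 0.0328 = 0.0656 ≈ 0.066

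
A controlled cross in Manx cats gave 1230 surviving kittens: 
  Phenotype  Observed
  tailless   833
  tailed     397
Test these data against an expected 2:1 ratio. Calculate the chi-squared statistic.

Under the 2:1 hypothesis (Σ ratio = 3, N = 1230):
  tailless: 1230 × 2/3 = 820
  tailed: 1230 × 1/3 = 410
χ² = Σ (O − E)² / E
  tailless: (833 − 820)² / 820 = 0.2061
  tailed: (397 − 410)² / 410 = 0.4122
χ² = 0.2061 + 0.4122 = 0.6183 ≈ 0.618

0.618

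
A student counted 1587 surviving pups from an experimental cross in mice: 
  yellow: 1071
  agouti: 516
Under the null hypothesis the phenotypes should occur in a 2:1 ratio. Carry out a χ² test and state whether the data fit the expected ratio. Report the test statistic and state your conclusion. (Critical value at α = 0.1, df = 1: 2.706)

0.479; consistent

Total ratio parts = 3. Expected numbers out of 1587:
  yellow: 1587 × 2/3 = 1058
  agouti: 1587 × 1/3 = 529
χ² = Σ (O − E)² / E
  yellow: (1071 − 1058)² / 1058 = 0.1597
  agouti: (516 − 529)² / 529 = 0.3195
χ² = 0.1597 + 0.3195 = 0.4792 ≈ 0.479
Degrees of freedom = 2 − 1 = 1; critical value at α = 0.1 is 2.706.
Since 0.479 < 2.706, we fail to reject the null hypothesis — the data are consistent with the 2:1 ratio.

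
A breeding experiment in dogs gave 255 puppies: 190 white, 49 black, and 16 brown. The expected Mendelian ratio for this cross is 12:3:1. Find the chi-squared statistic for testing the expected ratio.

Total ratio parts = 16. Expected numbers out of 255:
  white: 255 × 12/16 = 191.25
  black: 255 × 3/16 = 47.8125
  brown: 255 × 1/16 = 15.9375
χ² = Σ (O − E)² / E
  white: (190 − 191.25)² / 191.25 = 0.0082
  black: (49 − 47.8125)² / 47.8125 = 0.0295
  brown: (16 − 15.9375)² / 15.9375 = 0.0002
χ² = 0.0082 + 0.0295 + 0.0002 = 0.0379 ≈ 0.038

0.038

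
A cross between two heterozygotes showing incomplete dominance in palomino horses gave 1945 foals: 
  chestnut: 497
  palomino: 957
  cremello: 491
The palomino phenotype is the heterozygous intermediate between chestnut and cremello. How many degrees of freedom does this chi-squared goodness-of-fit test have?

2

With incomplete dominance, a heterozygote × heterozygote cross gives a 1:2:1 phenotypic ratio.
A goodness-of-fit test with 3 phenotype classes has df = 3 − 1 = 2.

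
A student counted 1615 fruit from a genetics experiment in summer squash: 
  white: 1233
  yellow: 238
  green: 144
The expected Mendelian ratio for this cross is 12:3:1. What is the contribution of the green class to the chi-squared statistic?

The 12:3:1 ratio has 16 parts, so with N = 1615 the expected counts are:
  white: 1615 × 12/16 = 1211.25
  yellow: 1615 × 3/16 = 302.8125
  green: 1615 × 1/16 = 100.9375
Contribution of green: (144 − 100.9375)² / 100.9375 = 18.3716

18.372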